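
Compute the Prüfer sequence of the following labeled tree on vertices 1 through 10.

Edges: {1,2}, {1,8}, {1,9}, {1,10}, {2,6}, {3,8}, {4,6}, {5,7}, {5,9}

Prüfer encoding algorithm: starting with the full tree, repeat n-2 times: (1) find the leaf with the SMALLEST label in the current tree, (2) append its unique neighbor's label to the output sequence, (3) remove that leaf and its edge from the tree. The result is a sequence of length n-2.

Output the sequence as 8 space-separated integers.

Step 1: leaves = {3,4,7,10}. Remove smallest leaf 3, emit neighbor 8.
Step 2: leaves = {4,7,8,10}. Remove smallest leaf 4, emit neighbor 6.
Step 3: leaves = {6,7,8,10}. Remove smallest leaf 6, emit neighbor 2.
Step 4: leaves = {2,7,8,10}. Remove smallest leaf 2, emit neighbor 1.
Step 5: leaves = {7,8,10}. Remove smallest leaf 7, emit neighbor 5.
Step 6: leaves = {5,8,10}. Remove smallest leaf 5, emit neighbor 9.
Step 7: leaves = {8,9,10}. Remove smallest leaf 8, emit neighbor 1.
Step 8: leaves = {9,10}. Remove smallest leaf 9, emit neighbor 1.
Done: 2 vertices remain (1, 10). Sequence = [8 6 2 1 5 9 1 1]

Answer: 8 6 2 1 5 9 1 1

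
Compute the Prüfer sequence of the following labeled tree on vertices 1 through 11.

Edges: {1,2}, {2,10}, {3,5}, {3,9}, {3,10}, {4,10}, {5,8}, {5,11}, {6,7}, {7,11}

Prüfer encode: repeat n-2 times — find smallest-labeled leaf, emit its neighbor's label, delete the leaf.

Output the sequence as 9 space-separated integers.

Answer: 2 10 10 7 11 5 3 3 5

Derivation:
Step 1: leaves = {1,4,6,8,9}. Remove smallest leaf 1, emit neighbor 2.
Step 2: leaves = {2,4,6,8,9}. Remove smallest leaf 2, emit neighbor 10.
Step 3: leaves = {4,6,8,9}. Remove smallest leaf 4, emit neighbor 10.
Step 4: leaves = {6,8,9,10}. Remove smallest leaf 6, emit neighbor 7.
Step 5: leaves = {7,8,9,10}. Remove smallest leaf 7, emit neighbor 11.
Step 6: leaves = {8,9,10,11}. Remove smallest leaf 8, emit neighbor 5.
Step 7: leaves = {9,10,11}. Remove smallest leaf 9, emit neighbor 3.
Step 8: leaves = {10,11}. Remove smallest leaf 10, emit neighbor 3.
Step 9: leaves = {3,11}. Remove smallest leaf 3, emit neighbor 5.
Done: 2 vertices remain (5, 11). Sequence = [2 10 10 7 11 5 3 3 5]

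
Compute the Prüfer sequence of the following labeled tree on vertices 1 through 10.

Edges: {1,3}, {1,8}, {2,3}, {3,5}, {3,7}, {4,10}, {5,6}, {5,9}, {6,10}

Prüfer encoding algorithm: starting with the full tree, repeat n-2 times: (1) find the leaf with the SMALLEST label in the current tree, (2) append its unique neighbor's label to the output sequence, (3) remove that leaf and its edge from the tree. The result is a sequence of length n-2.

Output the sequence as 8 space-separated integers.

Answer: 3 10 3 1 3 5 5 6

Derivation:
Step 1: leaves = {2,4,7,8,9}. Remove smallest leaf 2, emit neighbor 3.
Step 2: leaves = {4,7,8,9}. Remove smallest leaf 4, emit neighbor 10.
Step 3: leaves = {7,8,9,10}. Remove smallest leaf 7, emit neighbor 3.
Step 4: leaves = {8,9,10}. Remove smallest leaf 8, emit neighbor 1.
Step 5: leaves = {1,9,10}. Remove smallest leaf 1, emit neighbor 3.
Step 6: leaves = {3,9,10}. Remove smallest leaf 3, emit neighbor 5.
Step 7: leaves = {9,10}. Remove smallest leaf 9, emit neighbor 5.
Step 8: leaves = {5,10}. Remove smallest leaf 5, emit neighbor 6.
Done: 2 vertices remain (6, 10). Sequence = [3 10 3 1 3 5 5 6]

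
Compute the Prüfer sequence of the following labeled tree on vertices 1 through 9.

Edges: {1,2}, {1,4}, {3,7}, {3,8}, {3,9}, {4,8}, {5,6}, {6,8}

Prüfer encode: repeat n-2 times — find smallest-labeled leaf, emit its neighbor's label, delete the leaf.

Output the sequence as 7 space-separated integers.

Answer: 1 4 8 6 8 3 3

Derivation:
Step 1: leaves = {2,5,7,9}. Remove smallest leaf 2, emit neighbor 1.
Step 2: leaves = {1,5,7,9}. Remove smallest leaf 1, emit neighbor 4.
Step 3: leaves = {4,5,7,9}. Remove smallest leaf 4, emit neighbor 8.
Step 4: leaves = {5,7,9}. Remove smallest leaf 5, emit neighbor 6.
Step 5: leaves = {6,7,9}. Remove smallest leaf 6, emit neighbor 8.
Step 6: leaves = {7,8,9}. Remove smallest leaf 7, emit neighbor 3.
Step 7: leaves = {8,9}. Remove smallest leaf 8, emit neighbor 3.
Done: 2 vertices remain (3, 9). Sequence = [1 4 8 6 8 3 3]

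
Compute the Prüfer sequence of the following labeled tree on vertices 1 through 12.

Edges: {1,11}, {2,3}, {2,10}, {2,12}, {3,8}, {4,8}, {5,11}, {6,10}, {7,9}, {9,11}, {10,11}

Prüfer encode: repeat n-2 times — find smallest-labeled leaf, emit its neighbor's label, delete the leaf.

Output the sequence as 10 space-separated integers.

Step 1: leaves = {1,4,5,6,7,12}. Remove smallest leaf 1, emit neighbor 11.
Step 2: leaves = {4,5,6,7,12}. Remove smallest leaf 4, emit neighbor 8.
Step 3: leaves = {5,6,7,8,12}. Remove smallest leaf 5, emit neighbor 11.
Step 4: leaves = {6,7,8,12}. Remove smallest leaf 6, emit neighbor 10.
Step 5: leaves = {7,8,12}. Remove smallest leaf 7, emit neighbor 9.
Step 6: leaves = {8,9,12}. Remove smallest leaf 8, emit neighbor 3.
Step 7: leaves = {3,9,12}. Remove smallest leaf 3, emit neighbor 2.
Step 8: leaves = {9,12}. Remove smallest leaf 9, emit neighbor 11.
Step 9: leaves = {11,12}. Remove smallest leaf 11, emit neighbor 10.
Step 10: leaves = {10,12}. Remove smallest leaf 10, emit neighbor 2.
Done: 2 vertices remain (2, 12). Sequence = [11 8 11 10 9 3 2 11 10 2]

Answer: 11 8 11 10 9 3 2 11 10 2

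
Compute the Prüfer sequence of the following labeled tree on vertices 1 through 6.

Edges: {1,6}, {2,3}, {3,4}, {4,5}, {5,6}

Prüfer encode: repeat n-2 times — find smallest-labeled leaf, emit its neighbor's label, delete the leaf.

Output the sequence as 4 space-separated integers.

Answer: 6 3 4 5

Derivation:
Step 1: leaves = {1,2}. Remove smallest leaf 1, emit neighbor 6.
Step 2: leaves = {2,6}. Remove smallest leaf 2, emit neighbor 3.
Step 3: leaves = {3,6}. Remove smallest leaf 3, emit neighbor 4.
Step 4: leaves = {4,6}. Remove smallest leaf 4, emit neighbor 5.
Done: 2 vertices remain (5, 6). Sequence = [6 3 4 5]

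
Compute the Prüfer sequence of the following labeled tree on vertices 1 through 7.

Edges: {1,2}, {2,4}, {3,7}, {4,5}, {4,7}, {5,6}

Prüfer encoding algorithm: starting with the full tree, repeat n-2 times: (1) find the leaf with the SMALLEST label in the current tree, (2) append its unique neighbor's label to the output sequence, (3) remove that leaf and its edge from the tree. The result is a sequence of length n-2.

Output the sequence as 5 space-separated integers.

Step 1: leaves = {1,3,6}. Remove smallest leaf 1, emit neighbor 2.
Step 2: leaves = {2,3,6}. Remove smallest leaf 2, emit neighbor 4.
Step 3: leaves = {3,6}. Remove smallest leaf 3, emit neighbor 7.
Step 4: leaves = {6,7}. Remove smallest leaf 6, emit neighbor 5.
Step 5: leaves = {5,7}. Remove smallest leaf 5, emit neighbor 4.
Done: 2 vertices remain (4, 7). Sequence = [2 4 7 5 4]

Answer: 2 4 7 5 4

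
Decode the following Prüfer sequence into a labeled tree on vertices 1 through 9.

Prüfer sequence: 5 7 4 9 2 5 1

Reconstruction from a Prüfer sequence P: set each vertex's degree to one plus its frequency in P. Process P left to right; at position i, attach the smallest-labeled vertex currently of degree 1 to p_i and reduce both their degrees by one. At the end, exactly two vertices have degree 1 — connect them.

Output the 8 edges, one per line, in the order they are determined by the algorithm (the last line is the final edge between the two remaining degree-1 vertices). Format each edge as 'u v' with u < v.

Answer: 3 5
6 7
4 7
4 9
2 8
2 5
1 5
1 9

Derivation:
Initial degrees: {1:2, 2:2, 3:1, 4:2, 5:3, 6:1, 7:2, 8:1, 9:2}
Step 1: smallest deg-1 vertex = 3, p_1 = 5. Add edge {3,5}. Now deg[3]=0, deg[5]=2.
Step 2: smallest deg-1 vertex = 6, p_2 = 7. Add edge {6,7}. Now deg[6]=0, deg[7]=1.
Step 3: smallest deg-1 vertex = 7, p_3 = 4. Add edge {4,7}. Now deg[7]=0, deg[4]=1.
Step 4: smallest deg-1 vertex = 4, p_4 = 9. Add edge {4,9}. Now deg[4]=0, deg[9]=1.
Step 5: smallest deg-1 vertex = 8, p_5 = 2. Add edge {2,8}. Now deg[8]=0, deg[2]=1.
Step 6: smallest deg-1 vertex = 2, p_6 = 5. Add edge {2,5}. Now deg[2]=0, deg[5]=1.
Step 7: smallest deg-1 vertex = 5, p_7 = 1. Add edge {1,5}. Now deg[5]=0, deg[1]=1.
Final: two remaining deg-1 vertices are 1, 9. Add edge {1,9}.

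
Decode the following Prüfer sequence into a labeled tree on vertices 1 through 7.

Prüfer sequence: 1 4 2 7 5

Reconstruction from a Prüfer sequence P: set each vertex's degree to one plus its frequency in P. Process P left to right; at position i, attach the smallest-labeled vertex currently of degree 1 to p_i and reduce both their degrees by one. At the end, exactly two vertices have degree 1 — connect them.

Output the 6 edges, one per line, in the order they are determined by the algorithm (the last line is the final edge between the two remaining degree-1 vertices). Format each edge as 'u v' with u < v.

Initial degrees: {1:2, 2:2, 3:1, 4:2, 5:2, 6:1, 7:2}
Step 1: smallest deg-1 vertex = 3, p_1 = 1. Add edge {1,3}. Now deg[3]=0, deg[1]=1.
Step 2: smallest deg-1 vertex = 1, p_2 = 4. Add edge {1,4}. Now deg[1]=0, deg[4]=1.
Step 3: smallest deg-1 vertex = 4, p_3 = 2. Add edge {2,4}. Now deg[4]=0, deg[2]=1.
Step 4: smallest deg-1 vertex = 2, p_4 = 7. Add edge {2,7}. Now deg[2]=0, deg[7]=1.
Step 5: smallest deg-1 vertex = 6, p_5 = 5. Add edge {5,6}. Now deg[6]=0, deg[5]=1.
Final: two remaining deg-1 vertices are 5, 7. Add edge {5,7}.

Answer: 1 3
1 4
2 4
2 7
5 6
5 7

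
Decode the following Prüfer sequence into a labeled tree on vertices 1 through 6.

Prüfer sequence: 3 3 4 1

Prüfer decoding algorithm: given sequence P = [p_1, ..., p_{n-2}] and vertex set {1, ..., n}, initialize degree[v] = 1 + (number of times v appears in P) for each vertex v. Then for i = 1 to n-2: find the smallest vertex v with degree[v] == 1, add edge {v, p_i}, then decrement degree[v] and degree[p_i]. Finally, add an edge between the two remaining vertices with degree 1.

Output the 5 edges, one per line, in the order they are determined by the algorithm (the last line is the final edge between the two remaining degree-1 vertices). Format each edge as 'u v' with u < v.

Initial degrees: {1:2, 2:1, 3:3, 4:2, 5:1, 6:1}
Step 1: smallest deg-1 vertex = 2, p_1 = 3. Add edge {2,3}. Now deg[2]=0, deg[3]=2.
Step 2: smallest deg-1 vertex = 5, p_2 = 3. Add edge {3,5}. Now deg[5]=0, deg[3]=1.
Step 3: smallest deg-1 vertex = 3, p_3 = 4. Add edge {3,4}. Now deg[3]=0, deg[4]=1.
Step 4: smallest deg-1 vertex = 4, p_4 = 1. Add edge {1,4}. Now deg[4]=0, deg[1]=1.
Final: two remaining deg-1 vertices are 1, 6. Add edge {1,6}.

Answer: 2 3
3 5
3 4
1 4
1 6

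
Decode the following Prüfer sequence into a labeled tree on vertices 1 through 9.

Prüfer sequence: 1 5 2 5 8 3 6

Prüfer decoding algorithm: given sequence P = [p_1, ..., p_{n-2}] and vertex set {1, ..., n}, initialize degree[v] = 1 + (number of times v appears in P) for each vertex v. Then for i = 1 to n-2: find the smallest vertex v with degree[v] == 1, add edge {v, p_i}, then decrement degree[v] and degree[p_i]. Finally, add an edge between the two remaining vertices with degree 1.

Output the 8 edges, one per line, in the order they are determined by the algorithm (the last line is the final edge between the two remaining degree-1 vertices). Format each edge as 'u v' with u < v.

Initial degrees: {1:2, 2:2, 3:2, 4:1, 5:3, 6:2, 7:1, 8:2, 9:1}
Step 1: smallest deg-1 vertex = 4, p_1 = 1. Add edge {1,4}. Now deg[4]=0, deg[1]=1.
Step 2: smallest deg-1 vertex = 1, p_2 = 5. Add edge {1,5}. Now deg[1]=0, deg[5]=2.
Step 3: smallest deg-1 vertex = 7, p_3 = 2. Add edge {2,7}. Now deg[7]=0, deg[2]=1.
Step 4: smallest deg-1 vertex = 2, p_4 = 5. Add edge {2,5}. Now deg[2]=0, deg[5]=1.
Step 5: smallest deg-1 vertex = 5, p_5 = 8. Add edge {5,8}. Now deg[5]=0, deg[8]=1.
Step 6: smallest deg-1 vertex = 8, p_6 = 3. Add edge {3,8}. Now deg[8]=0, deg[3]=1.
Step 7: smallest deg-1 vertex = 3, p_7 = 6. Add edge {3,6}. Now deg[3]=0, deg[6]=1.
Final: two remaining deg-1 vertices are 6, 9. Add edge {6,9}.

Answer: 1 4
1 5
2 7
2 5
5 8
3 8
3 6
6 9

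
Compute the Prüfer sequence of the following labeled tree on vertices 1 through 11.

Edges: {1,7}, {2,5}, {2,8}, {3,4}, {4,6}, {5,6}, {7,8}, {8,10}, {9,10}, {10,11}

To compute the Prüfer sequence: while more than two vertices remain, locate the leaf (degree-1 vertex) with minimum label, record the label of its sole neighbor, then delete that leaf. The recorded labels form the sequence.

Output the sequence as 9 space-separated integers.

Answer: 7 4 6 5 2 8 8 10 10

Derivation:
Step 1: leaves = {1,3,9,11}. Remove smallest leaf 1, emit neighbor 7.
Step 2: leaves = {3,7,9,11}. Remove smallest leaf 3, emit neighbor 4.
Step 3: leaves = {4,7,9,11}. Remove smallest leaf 4, emit neighbor 6.
Step 4: leaves = {6,7,9,11}. Remove smallest leaf 6, emit neighbor 5.
Step 5: leaves = {5,7,9,11}. Remove smallest leaf 5, emit neighbor 2.
Step 6: leaves = {2,7,9,11}. Remove smallest leaf 2, emit neighbor 8.
Step 7: leaves = {7,9,11}. Remove smallest leaf 7, emit neighbor 8.
Step 8: leaves = {8,9,11}. Remove smallest leaf 8, emit neighbor 10.
Step 9: leaves = {9,11}. Remove smallest leaf 9, emit neighbor 10.
Done: 2 vertices remain (10, 11). Sequence = [7 4 6 5 2 8 8 10 10]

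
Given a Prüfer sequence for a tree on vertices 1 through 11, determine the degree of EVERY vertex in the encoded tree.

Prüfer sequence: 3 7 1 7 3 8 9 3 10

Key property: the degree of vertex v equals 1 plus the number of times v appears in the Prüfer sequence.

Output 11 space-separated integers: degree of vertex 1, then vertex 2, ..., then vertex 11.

p_1 = 3: count[3] becomes 1
p_2 = 7: count[7] becomes 1
p_3 = 1: count[1] becomes 1
p_4 = 7: count[7] becomes 2
p_5 = 3: count[3] becomes 2
p_6 = 8: count[8] becomes 1
p_7 = 9: count[9] becomes 1
p_8 = 3: count[3] becomes 3
p_9 = 10: count[10] becomes 1
Degrees (1 + count): deg[1]=1+1=2, deg[2]=1+0=1, deg[3]=1+3=4, deg[4]=1+0=1, deg[5]=1+0=1, deg[6]=1+0=1, deg[7]=1+2=3, deg[8]=1+1=2, deg[9]=1+1=2, deg[10]=1+1=2, deg[11]=1+0=1

Answer: 2 1 4 1 1 1 3 2 2 2 1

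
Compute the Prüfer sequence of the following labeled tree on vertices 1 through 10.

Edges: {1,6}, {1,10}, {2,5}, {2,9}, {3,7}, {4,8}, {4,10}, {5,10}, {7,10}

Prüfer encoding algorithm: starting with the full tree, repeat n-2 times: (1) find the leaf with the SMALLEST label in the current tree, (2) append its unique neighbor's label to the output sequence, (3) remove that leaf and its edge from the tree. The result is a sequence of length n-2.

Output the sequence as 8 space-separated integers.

Answer: 7 1 10 10 4 10 2 5

Derivation:
Step 1: leaves = {3,6,8,9}. Remove smallest leaf 3, emit neighbor 7.
Step 2: leaves = {6,7,8,9}. Remove smallest leaf 6, emit neighbor 1.
Step 3: leaves = {1,7,8,9}. Remove smallest leaf 1, emit neighbor 10.
Step 4: leaves = {7,8,9}. Remove smallest leaf 7, emit neighbor 10.
Step 5: leaves = {8,9}. Remove smallest leaf 8, emit neighbor 4.
Step 6: leaves = {4,9}. Remove smallest leaf 4, emit neighbor 10.
Step 7: leaves = {9,10}. Remove smallest leaf 9, emit neighbor 2.
Step 8: leaves = {2,10}. Remove smallest leaf 2, emit neighbor 5.
Done: 2 vertices remain (5, 10). Sequence = [7 1 10 10 4 10 2 5]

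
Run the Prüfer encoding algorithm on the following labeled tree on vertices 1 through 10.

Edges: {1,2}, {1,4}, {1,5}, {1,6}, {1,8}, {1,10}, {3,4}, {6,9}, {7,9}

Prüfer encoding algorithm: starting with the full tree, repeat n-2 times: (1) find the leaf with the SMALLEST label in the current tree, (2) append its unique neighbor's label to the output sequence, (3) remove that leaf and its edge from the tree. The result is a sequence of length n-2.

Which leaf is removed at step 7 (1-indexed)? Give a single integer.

Answer: 9

Derivation:
Step 1: current leaves = {2,3,5,7,8,10}. Remove leaf 2 (neighbor: 1).
Step 2: current leaves = {3,5,7,8,10}. Remove leaf 3 (neighbor: 4).
Step 3: current leaves = {4,5,7,8,10}. Remove leaf 4 (neighbor: 1).
Step 4: current leaves = {5,7,8,10}. Remove leaf 5 (neighbor: 1).
Step 5: current leaves = {7,8,10}. Remove leaf 7 (neighbor: 9).
Step 6: current leaves = {8,9,10}. Remove leaf 8 (neighbor: 1).
Step 7: current leaves = {9,10}. Remove leaf 9 (neighbor: 6).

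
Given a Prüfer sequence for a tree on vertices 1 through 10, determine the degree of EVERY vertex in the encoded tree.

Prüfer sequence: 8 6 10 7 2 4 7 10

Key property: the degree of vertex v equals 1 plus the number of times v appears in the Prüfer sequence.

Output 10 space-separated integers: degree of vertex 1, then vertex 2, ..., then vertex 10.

p_1 = 8: count[8] becomes 1
p_2 = 6: count[6] becomes 1
p_3 = 10: count[10] becomes 1
p_4 = 7: count[7] becomes 1
p_5 = 2: count[2] becomes 1
p_6 = 4: count[4] becomes 1
p_7 = 7: count[7] becomes 2
p_8 = 10: count[10] becomes 2
Degrees (1 + count): deg[1]=1+0=1, deg[2]=1+1=2, deg[3]=1+0=1, deg[4]=1+1=2, deg[5]=1+0=1, deg[6]=1+1=2, deg[7]=1+2=3, deg[8]=1+1=2, deg[9]=1+0=1, deg[10]=1+2=3

Answer: 1 2 1 2 1 2 3 2 1 3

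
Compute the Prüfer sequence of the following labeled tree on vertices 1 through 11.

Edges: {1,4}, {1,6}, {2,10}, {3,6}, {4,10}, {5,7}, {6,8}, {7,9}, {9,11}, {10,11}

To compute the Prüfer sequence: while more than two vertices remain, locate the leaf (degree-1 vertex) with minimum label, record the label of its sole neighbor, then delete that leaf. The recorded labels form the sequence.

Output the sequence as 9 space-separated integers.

Step 1: leaves = {2,3,5,8}. Remove smallest leaf 2, emit neighbor 10.
Step 2: leaves = {3,5,8}. Remove smallest leaf 3, emit neighbor 6.
Step 3: leaves = {5,8}. Remove smallest leaf 5, emit neighbor 7.
Step 4: leaves = {7,8}. Remove smallest leaf 7, emit neighbor 9.
Step 5: leaves = {8,9}. Remove smallest leaf 8, emit neighbor 6.
Step 6: leaves = {6,9}. Remove smallest leaf 6, emit neighbor 1.
Step 7: leaves = {1,9}. Remove smallest leaf 1, emit neighbor 4.
Step 8: leaves = {4,9}. Remove smallest leaf 4, emit neighbor 10.
Step 9: leaves = {9,10}. Remove smallest leaf 9, emit neighbor 11.
Done: 2 vertices remain (10, 11). Sequence = [10 6 7 9 6 1 4 10 11]

Answer: 10 6 7 9 6 1 4 10 11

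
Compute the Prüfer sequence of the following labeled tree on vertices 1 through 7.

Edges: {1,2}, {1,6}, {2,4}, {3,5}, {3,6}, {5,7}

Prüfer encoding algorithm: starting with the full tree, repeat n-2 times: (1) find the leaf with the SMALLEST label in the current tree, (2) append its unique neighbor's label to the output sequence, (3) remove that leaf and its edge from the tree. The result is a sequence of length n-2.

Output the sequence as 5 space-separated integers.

Step 1: leaves = {4,7}. Remove smallest leaf 4, emit neighbor 2.
Step 2: leaves = {2,7}. Remove smallest leaf 2, emit neighbor 1.
Step 3: leaves = {1,7}. Remove smallest leaf 1, emit neighbor 6.
Step 4: leaves = {6,7}. Remove smallest leaf 6, emit neighbor 3.
Step 5: leaves = {3,7}. Remove smallest leaf 3, emit neighbor 5.
Done: 2 vertices remain (5, 7). Sequence = [2 1 6 3 5]

Answer: 2 1 6 3 5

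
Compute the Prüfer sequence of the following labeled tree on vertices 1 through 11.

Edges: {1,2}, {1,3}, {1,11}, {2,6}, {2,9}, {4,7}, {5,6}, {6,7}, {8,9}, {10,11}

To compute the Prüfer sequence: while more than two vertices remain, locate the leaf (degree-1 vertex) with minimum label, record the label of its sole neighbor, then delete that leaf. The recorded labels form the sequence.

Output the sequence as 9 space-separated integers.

Step 1: leaves = {3,4,5,8,10}. Remove smallest leaf 3, emit neighbor 1.
Step 2: leaves = {4,5,8,10}. Remove smallest leaf 4, emit neighbor 7.
Step 3: leaves = {5,7,8,10}. Remove smallest leaf 5, emit neighbor 6.
Step 4: leaves = {7,8,10}. Remove smallest leaf 7, emit neighbor 6.
Step 5: leaves = {6,8,10}. Remove smallest leaf 6, emit neighbor 2.
Step 6: leaves = {8,10}. Remove smallest leaf 8, emit neighbor 9.
Step 7: leaves = {9,10}. Remove smallest leaf 9, emit neighbor 2.
Step 8: leaves = {2,10}. Remove smallest leaf 2, emit neighbor 1.
Step 9: leaves = {1,10}. Remove smallest leaf 1, emit neighbor 11.
Done: 2 vertices remain (10, 11). Sequence = [1 7 6 6 2 9 2 1 11]

Answer: 1 7 6 6 2 9 2 1 11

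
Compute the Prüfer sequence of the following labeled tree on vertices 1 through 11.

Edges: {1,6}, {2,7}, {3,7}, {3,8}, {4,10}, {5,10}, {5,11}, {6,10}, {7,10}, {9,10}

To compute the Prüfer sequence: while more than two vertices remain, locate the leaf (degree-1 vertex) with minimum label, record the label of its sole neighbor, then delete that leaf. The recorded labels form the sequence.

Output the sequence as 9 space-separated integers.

Step 1: leaves = {1,2,4,8,9,11}. Remove smallest leaf 1, emit neighbor 6.
Step 2: leaves = {2,4,6,8,9,11}. Remove smallest leaf 2, emit neighbor 7.
Step 3: leaves = {4,6,8,9,11}. Remove smallest leaf 4, emit neighbor 10.
Step 4: leaves = {6,8,9,11}. Remove smallest leaf 6, emit neighbor 10.
Step 5: leaves = {8,9,11}. Remove smallest leaf 8, emit neighbor 3.
Step 6: leaves = {3,9,11}. Remove smallest leaf 3, emit neighbor 7.
Step 7: leaves = {7,9,11}. Remove smallest leaf 7, emit neighbor 10.
Step 8: leaves = {9,11}. Remove smallest leaf 9, emit neighbor 10.
Step 9: leaves = {10,11}. Remove smallest leaf 10, emit neighbor 5.
Done: 2 vertices remain (5, 11). Sequence = [6 7 10 10 3 7 10 10 5]

Answer: 6 7 10 10 3 7 10 10 5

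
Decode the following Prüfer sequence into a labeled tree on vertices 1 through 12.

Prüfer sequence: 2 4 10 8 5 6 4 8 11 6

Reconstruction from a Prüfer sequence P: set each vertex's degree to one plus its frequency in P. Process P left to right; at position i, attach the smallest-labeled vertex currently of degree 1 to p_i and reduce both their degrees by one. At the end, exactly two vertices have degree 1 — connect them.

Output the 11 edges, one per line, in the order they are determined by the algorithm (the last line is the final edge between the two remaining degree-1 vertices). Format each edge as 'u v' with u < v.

Initial degrees: {1:1, 2:2, 3:1, 4:3, 5:2, 6:3, 7:1, 8:3, 9:1, 10:2, 11:2, 12:1}
Step 1: smallest deg-1 vertex = 1, p_1 = 2. Add edge {1,2}. Now deg[1]=0, deg[2]=1.
Step 2: smallest deg-1 vertex = 2, p_2 = 4. Add edge {2,4}. Now deg[2]=0, deg[4]=2.
Step 3: smallest deg-1 vertex = 3, p_3 = 10. Add edge {3,10}. Now deg[3]=0, deg[10]=1.
Step 4: smallest deg-1 vertex = 7, p_4 = 8. Add edge {7,8}. Now deg[7]=0, deg[8]=2.
Step 5: smallest deg-1 vertex = 9, p_5 = 5. Add edge {5,9}. Now deg[9]=0, deg[5]=1.
Step 6: smallest deg-1 vertex = 5, p_6 = 6. Add edge {5,6}. Now deg[5]=0, deg[6]=2.
Step 7: smallest deg-1 vertex = 10, p_7 = 4. Add edge {4,10}. Now deg[10]=0, deg[4]=1.
Step 8: smallest deg-1 vertex = 4, p_8 = 8. Add edge {4,8}. Now deg[4]=0, deg[8]=1.
Step 9: smallest deg-1 vertex = 8, p_9 = 11. Add edge {8,11}. Now deg[8]=0, deg[11]=1.
Step 10: smallest deg-1 vertex = 11, p_10 = 6. Add edge {6,11}. Now deg[11]=0, deg[6]=1.
Final: two remaining deg-1 vertices are 6, 12. Add edge {6,12}.

Answer: 1 2
2 4
3 10
7 8
5 9
5 6
4 10
4 8
8 11
6 11
6 12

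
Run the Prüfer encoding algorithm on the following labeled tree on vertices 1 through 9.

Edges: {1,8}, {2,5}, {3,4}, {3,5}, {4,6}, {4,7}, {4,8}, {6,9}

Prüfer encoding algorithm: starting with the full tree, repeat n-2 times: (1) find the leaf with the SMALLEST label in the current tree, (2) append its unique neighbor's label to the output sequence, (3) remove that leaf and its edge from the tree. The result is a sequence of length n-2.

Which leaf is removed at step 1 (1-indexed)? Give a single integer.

Step 1: current leaves = {1,2,7,9}. Remove leaf 1 (neighbor: 8).

Answer: 1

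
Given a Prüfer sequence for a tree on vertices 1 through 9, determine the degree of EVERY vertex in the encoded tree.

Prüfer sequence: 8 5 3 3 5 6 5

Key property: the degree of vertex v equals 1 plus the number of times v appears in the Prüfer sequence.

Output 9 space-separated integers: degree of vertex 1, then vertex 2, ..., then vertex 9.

Answer: 1 1 3 1 4 2 1 2 1

Derivation:
p_1 = 8: count[8] becomes 1
p_2 = 5: count[5] becomes 1
p_3 = 3: count[3] becomes 1
p_4 = 3: count[3] becomes 2
p_5 = 5: count[5] becomes 2
p_6 = 6: count[6] becomes 1
p_7 = 5: count[5] becomes 3
Degrees (1 + count): deg[1]=1+0=1, deg[2]=1+0=1, deg[3]=1+2=3, deg[4]=1+0=1, deg[5]=1+3=4, deg[6]=1+1=2, deg[7]=1+0=1, deg[8]=1+1=2, deg[9]=1+0=1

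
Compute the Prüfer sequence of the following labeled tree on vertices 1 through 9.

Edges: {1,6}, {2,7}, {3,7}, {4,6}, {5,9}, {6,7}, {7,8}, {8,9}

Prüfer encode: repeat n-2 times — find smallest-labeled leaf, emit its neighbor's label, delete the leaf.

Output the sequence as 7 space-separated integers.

Answer: 6 7 7 6 9 7 8

Derivation:
Step 1: leaves = {1,2,3,4,5}. Remove smallest leaf 1, emit neighbor 6.
Step 2: leaves = {2,3,4,5}. Remove smallest leaf 2, emit neighbor 7.
Step 3: leaves = {3,4,5}. Remove smallest leaf 3, emit neighbor 7.
Step 4: leaves = {4,5}. Remove smallest leaf 4, emit neighbor 6.
Step 5: leaves = {5,6}. Remove smallest leaf 5, emit neighbor 9.
Step 6: leaves = {6,9}. Remove smallest leaf 6, emit neighbor 7.
Step 7: leaves = {7,9}. Remove smallest leaf 7, emit neighbor 8.
Done: 2 vertices remain (8, 9). Sequence = [6 7 7 6 9 7 8]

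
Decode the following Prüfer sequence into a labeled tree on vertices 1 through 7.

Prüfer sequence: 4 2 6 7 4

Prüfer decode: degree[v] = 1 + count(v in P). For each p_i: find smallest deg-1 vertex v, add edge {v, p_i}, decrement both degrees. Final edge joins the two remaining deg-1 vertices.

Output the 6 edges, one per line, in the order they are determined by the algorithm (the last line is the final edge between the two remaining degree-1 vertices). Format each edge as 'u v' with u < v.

Answer: 1 4
2 3
2 6
5 7
4 6
4 7

Derivation:
Initial degrees: {1:1, 2:2, 3:1, 4:3, 5:1, 6:2, 7:2}
Step 1: smallest deg-1 vertex = 1, p_1 = 4. Add edge {1,4}. Now deg[1]=0, deg[4]=2.
Step 2: smallest deg-1 vertex = 3, p_2 = 2. Add edge {2,3}. Now deg[3]=0, deg[2]=1.
Step 3: smallest deg-1 vertex = 2, p_3 = 6. Add edge {2,6}. Now deg[2]=0, deg[6]=1.
Step 4: smallest deg-1 vertex = 5, p_4 = 7. Add edge {5,7}. Now deg[5]=0, deg[7]=1.
Step 5: smallest deg-1 vertex = 6, p_5 = 4. Add edge {4,6}. Now deg[6]=0, deg[4]=1.
Final: two remaining deg-1 vertices are 4, 7. Add edge {4,7}.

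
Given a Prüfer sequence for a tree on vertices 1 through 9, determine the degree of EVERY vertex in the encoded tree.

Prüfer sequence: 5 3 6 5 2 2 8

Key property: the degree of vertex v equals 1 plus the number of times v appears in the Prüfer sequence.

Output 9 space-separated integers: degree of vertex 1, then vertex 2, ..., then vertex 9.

p_1 = 5: count[5] becomes 1
p_2 = 3: count[3] becomes 1
p_3 = 6: count[6] becomes 1
p_4 = 5: count[5] becomes 2
p_5 = 2: count[2] becomes 1
p_6 = 2: count[2] becomes 2
p_7 = 8: count[8] becomes 1
Degrees (1 + count): deg[1]=1+0=1, deg[2]=1+2=3, deg[3]=1+1=2, deg[4]=1+0=1, deg[5]=1+2=3, deg[6]=1+1=2, deg[7]=1+0=1, deg[8]=1+1=2, deg[9]=1+0=1

Answer: 1 3 2 1 3 2 1 2 1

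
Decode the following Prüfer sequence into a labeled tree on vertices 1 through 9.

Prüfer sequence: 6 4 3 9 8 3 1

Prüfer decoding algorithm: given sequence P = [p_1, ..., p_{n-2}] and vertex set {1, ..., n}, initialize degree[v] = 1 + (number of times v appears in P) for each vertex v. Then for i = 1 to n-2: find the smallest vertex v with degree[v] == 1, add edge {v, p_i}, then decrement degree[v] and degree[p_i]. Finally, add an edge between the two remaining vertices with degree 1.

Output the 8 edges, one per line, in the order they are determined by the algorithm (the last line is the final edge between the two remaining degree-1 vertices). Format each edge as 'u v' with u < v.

Initial degrees: {1:2, 2:1, 3:3, 4:2, 5:1, 6:2, 7:1, 8:2, 9:2}
Step 1: smallest deg-1 vertex = 2, p_1 = 6. Add edge {2,6}. Now deg[2]=0, deg[6]=1.
Step 2: smallest deg-1 vertex = 5, p_2 = 4. Add edge {4,5}. Now deg[5]=0, deg[4]=1.
Step 3: smallest deg-1 vertex = 4, p_3 = 3. Add edge {3,4}. Now deg[4]=0, deg[3]=2.
Step 4: smallest deg-1 vertex = 6, p_4 = 9. Add edge {6,9}. Now deg[6]=0, deg[9]=1.
Step 5: smallest deg-1 vertex = 7, p_5 = 8. Add edge {7,8}. Now deg[7]=0, deg[8]=1.
Step 6: smallest deg-1 vertex = 8, p_6 = 3. Add edge {3,8}. Now deg[8]=0, deg[3]=1.
Step 7: smallest deg-1 vertex = 3, p_7 = 1. Add edge {1,3}. Now deg[3]=0, deg[1]=1.
Final: two remaining deg-1 vertices are 1, 9. Add edge {1,9}.

Answer: 2 6
4 5
3 4
6 9
7 8
3 8
1 3
1 9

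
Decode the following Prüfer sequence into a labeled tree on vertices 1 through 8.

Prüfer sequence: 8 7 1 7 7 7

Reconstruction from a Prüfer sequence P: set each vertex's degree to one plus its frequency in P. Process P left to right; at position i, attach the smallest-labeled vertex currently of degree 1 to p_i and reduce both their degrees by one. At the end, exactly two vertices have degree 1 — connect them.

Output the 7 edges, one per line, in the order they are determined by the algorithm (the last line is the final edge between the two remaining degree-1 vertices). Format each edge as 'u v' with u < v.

Initial degrees: {1:2, 2:1, 3:1, 4:1, 5:1, 6:1, 7:5, 8:2}
Step 1: smallest deg-1 vertex = 2, p_1 = 8. Add edge {2,8}. Now deg[2]=0, deg[8]=1.
Step 2: smallest deg-1 vertex = 3, p_2 = 7. Add edge {3,7}. Now deg[3]=0, deg[7]=4.
Step 3: smallest deg-1 vertex = 4, p_3 = 1. Add edge {1,4}. Now deg[4]=0, deg[1]=1.
Step 4: smallest deg-1 vertex = 1, p_4 = 7. Add edge {1,7}. Now deg[1]=0, deg[7]=3.
Step 5: smallest deg-1 vertex = 5, p_5 = 7. Add edge {5,7}. Now deg[5]=0, deg[7]=2.
Step 6: smallest deg-1 vertex = 6, p_6 = 7. Add edge {6,7}. Now deg[6]=0, deg[7]=1.
Final: two remaining deg-1 vertices are 7, 8. Add edge {7,8}.

Answer: 2 8
3 7
1 4
1 7
5 7
6 7
7 8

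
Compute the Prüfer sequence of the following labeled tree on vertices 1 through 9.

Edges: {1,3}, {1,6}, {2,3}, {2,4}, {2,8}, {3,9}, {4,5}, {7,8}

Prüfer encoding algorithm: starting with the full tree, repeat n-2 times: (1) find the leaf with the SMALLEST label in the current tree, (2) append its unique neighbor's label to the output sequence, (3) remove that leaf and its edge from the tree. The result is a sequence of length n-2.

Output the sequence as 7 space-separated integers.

Step 1: leaves = {5,6,7,9}. Remove smallest leaf 5, emit neighbor 4.
Step 2: leaves = {4,6,7,9}. Remove smallest leaf 4, emit neighbor 2.
Step 3: leaves = {6,7,9}. Remove smallest leaf 6, emit neighbor 1.
Step 4: leaves = {1,7,9}. Remove smallest leaf 1, emit neighbor 3.
Step 5: leaves = {7,9}. Remove smallest leaf 7, emit neighbor 8.
Step 6: leaves = {8,9}. Remove smallest leaf 8, emit neighbor 2.
Step 7: leaves = {2,9}. Remove smallest leaf 2, emit neighbor 3.
Done: 2 vertices remain (3, 9). Sequence = [4 2 1 3 8 2 3]

Answer: 4 2 1 3 8 2 3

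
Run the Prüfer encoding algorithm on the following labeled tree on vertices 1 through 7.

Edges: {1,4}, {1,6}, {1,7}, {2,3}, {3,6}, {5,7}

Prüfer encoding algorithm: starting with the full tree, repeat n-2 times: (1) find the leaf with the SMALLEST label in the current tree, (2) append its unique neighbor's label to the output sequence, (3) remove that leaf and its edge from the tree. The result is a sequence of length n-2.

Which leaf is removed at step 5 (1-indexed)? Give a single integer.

Step 1: current leaves = {2,4,5}. Remove leaf 2 (neighbor: 3).
Step 2: current leaves = {3,4,5}. Remove leaf 3 (neighbor: 6).
Step 3: current leaves = {4,5,6}. Remove leaf 4 (neighbor: 1).
Step 4: current leaves = {5,6}. Remove leaf 5 (neighbor: 7).
Step 5: current leaves = {6,7}. Remove leaf 6 (neighbor: 1).

Answer: 6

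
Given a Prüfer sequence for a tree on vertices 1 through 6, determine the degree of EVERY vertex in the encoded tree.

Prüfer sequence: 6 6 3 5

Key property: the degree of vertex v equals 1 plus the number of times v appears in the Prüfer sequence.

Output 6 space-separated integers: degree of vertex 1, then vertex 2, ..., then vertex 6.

Answer: 1 1 2 1 2 3

Derivation:
p_1 = 6: count[6] becomes 1
p_2 = 6: count[6] becomes 2
p_3 = 3: count[3] becomes 1
p_4 = 5: count[5] becomes 1
Degrees (1 + count): deg[1]=1+0=1, deg[2]=1+0=1, deg[3]=1+1=2, deg[4]=1+0=1, deg[5]=1+1=2, deg[6]=1+2=3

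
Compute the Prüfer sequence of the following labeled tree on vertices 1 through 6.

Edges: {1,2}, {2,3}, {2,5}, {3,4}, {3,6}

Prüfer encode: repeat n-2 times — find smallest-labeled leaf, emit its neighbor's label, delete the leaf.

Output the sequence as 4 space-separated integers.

Step 1: leaves = {1,4,5,6}. Remove smallest leaf 1, emit neighbor 2.
Step 2: leaves = {4,5,6}. Remove smallest leaf 4, emit neighbor 3.
Step 3: leaves = {5,6}. Remove smallest leaf 5, emit neighbor 2.
Step 4: leaves = {2,6}. Remove smallest leaf 2, emit neighbor 3.
Done: 2 vertices remain (3, 6). Sequence = [2 3 2 3]

Answer: 2 3 2 3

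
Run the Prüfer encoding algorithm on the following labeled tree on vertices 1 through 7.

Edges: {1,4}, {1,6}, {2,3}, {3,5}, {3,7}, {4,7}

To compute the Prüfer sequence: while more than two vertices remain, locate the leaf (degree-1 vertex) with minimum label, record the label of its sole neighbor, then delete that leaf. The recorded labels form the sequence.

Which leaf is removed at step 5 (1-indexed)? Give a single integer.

Answer: 1

Derivation:
Step 1: current leaves = {2,5,6}. Remove leaf 2 (neighbor: 3).
Step 2: current leaves = {5,6}. Remove leaf 5 (neighbor: 3).
Step 3: current leaves = {3,6}. Remove leaf 3 (neighbor: 7).
Step 4: current leaves = {6,7}. Remove leaf 6 (neighbor: 1).
Step 5: current leaves = {1,7}. Remove leaf 1 (neighbor: 4).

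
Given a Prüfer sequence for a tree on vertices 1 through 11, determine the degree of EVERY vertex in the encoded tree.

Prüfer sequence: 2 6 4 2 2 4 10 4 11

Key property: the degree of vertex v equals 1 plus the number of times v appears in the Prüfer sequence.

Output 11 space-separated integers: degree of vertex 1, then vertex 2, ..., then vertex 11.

p_1 = 2: count[2] becomes 1
p_2 = 6: count[6] becomes 1
p_3 = 4: count[4] becomes 1
p_4 = 2: count[2] becomes 2
p_5 = 2: count[2] becomes 3
p_6 = 4: count[4] becomes 2
p_7 = 10: count[10] becomes 1
p_8 = 4: count[4] becomes 3
p_9 = 11: count[11] becomes 1
Degrees (1 + count): deg[1]=1+0=1, deg[2]=1+3=4, deg[3]=1+0=1, deg[4]=1+3=4, deg[5]=1+0=1, deg[6]=1+1=2, deg[7]=1+0=1, deg[8]=1+0=1, deg[9]=1+0=1, deg[10]=1+1=2, deg[11]=1+1=2

Answer: 1 4 1 4 1 2 1 1 1 2 2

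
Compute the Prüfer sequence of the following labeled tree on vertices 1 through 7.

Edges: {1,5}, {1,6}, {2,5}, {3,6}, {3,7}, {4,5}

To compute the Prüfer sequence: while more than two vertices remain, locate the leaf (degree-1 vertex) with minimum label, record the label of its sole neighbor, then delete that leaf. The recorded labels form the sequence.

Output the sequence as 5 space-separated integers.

Answer: 5 5 1 6 3

Derivation:
Step 1: leaves = {2,4,7}. Remove smallest leaf 2, emit neighbor 5.
Step 2: leaves = {4,7}. Remove smallest leaf 4, emit neighbor 5.
Step 3: leaves = {5,7}. Remove smallest leaf 5, emit neighbor 1.
Step 4: leaves = {1,7}. Remove smallest leaf 1, emit neighbor 6.
Step 5: leaves = {6,7}. Remove smallest leaf 6, emit neighbor 3.
Done: 2 vertices remain (3, 7). Sequence = [5 5 1 6 3]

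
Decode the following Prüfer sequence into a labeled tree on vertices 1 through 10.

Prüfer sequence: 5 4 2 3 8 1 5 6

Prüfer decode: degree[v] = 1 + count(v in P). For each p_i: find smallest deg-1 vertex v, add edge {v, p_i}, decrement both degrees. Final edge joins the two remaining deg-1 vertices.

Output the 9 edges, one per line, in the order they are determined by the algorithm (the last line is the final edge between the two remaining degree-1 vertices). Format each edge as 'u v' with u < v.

Initial degrees: {1:2, 2:2, 3:2, 4:2, 5:3, 6:2, 7:1, 8:2, 9:1, 10:1}
Step 1: smallest deg-1 vertex = 7, p_1 = 5. Add edge {5,7}. Now deg[7]=0, deg[5]=2.
Step 2: smallest deg-1 vertex = 9, p_2 = 4. Add edge {4,9}. Now deg[9]=0, deg[4]=1.
Step 3: smallest deg-1 vertex = 4, p_3 = 2. Add edge {2,4}. Now deg[4]=0, deg[2]=1.
Step 4: smallest deg-1 vertex = 2, p_4 = 3. Add edge {2,3}. Now deg[2]=0, deg[3]=1.
Step 5: smallest deg-1 vertex = 3, p_5 = 8. Add edge {3,8}. Now deg[3]=0, deg[8]=1.
Step 6: smallest deg-1 vertex = 8, p_6 = 1. Add edge {1,8}. Now deg[8]=0, deg[1]=1.
Step 7: smallest deg-1 vertex = 1, p_7 = 5. Add edge {1,5}. Now deg[1]=0, deg[5]=1.
Step 8: smallest deg-1 vertex = 5, p_8 = 6. Add edge {5,6}. Now deg[5]=0, deg[6]=1.
Final: two remaining deg-1 vertices are 6, 10. Add edge {6,10}.

Answer: 5 7
4 9
2 4
2 3
3 8
1 8
1 5
5 6
6 10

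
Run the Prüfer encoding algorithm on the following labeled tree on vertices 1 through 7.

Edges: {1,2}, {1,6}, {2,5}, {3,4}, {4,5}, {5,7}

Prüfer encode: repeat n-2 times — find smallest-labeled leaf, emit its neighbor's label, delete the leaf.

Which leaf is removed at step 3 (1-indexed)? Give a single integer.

Step 1: current leaves = {3,6,7}. Remove leaf 3 (neighbor: 4).
Step 2: current leaves = {4,6,7}. Remove leaf 4 (neighbor: 5).
Step 3: current leaves = {6,7}. Remove leaf 6 (neighbor: 1).

Answer: 6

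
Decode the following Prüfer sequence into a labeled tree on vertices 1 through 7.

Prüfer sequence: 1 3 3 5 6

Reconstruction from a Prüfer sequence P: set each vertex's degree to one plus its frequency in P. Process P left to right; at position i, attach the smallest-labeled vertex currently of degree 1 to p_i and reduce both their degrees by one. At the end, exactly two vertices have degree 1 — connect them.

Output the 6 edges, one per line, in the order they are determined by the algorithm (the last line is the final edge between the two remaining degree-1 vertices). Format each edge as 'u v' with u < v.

Initial degrees: {1:2, 2:1, 3:3, 4:1, 5:2, 6:2, 7:1}
Step 1: smallest deg-1 vertex = 2, p_1 = 1. Add edge {1,2}. Now deg[2]=0, deg[1]=1.
Step 2: smallest deg-1 vertex = 1, p_2 = 3. Add edge {1,3}. Now deg[1]=0, deg[3]=2.
Step 3: smallest deg-1 vertex = 4, p_3 = 3. Add edge {3,4}. Now deg[4]=0, deg[3]=1.
Step 4: smallest deg-1 vertex = 3, p_4 = 5. Add edge {3,5}. Now deg[3]=0, deg[5]=1.
Step 5: smallest deg-1 vertex = 5, p_5 = 6. Add edge {5,6}. Now deg[5]=0, deg[6]=1.
Final: two remaining deg-1 vertices are 6, 7. Add edge {6,7}.

Answer: 1 2
1 3
3 4
3 5
5 6
6 7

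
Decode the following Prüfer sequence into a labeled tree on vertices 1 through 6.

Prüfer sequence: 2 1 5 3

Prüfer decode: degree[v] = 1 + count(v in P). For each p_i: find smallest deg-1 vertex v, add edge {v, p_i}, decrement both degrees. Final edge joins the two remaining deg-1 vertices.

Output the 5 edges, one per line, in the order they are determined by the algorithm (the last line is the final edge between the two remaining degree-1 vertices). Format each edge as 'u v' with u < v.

Answer: 2 4
1 2
1 5
3 5
3 6

Derivation:
Initial degrees: {1:2, 2:2, 3:2, 4:1, 5:2, 6:1}
Step 1: smallest deg-1 vertex = 4, p_1 = 2. Add edge {2,4}. Now deg[4]=0, deg[2]=1.
Step 2: smallest deg-1 vertex = 2, p_2 = 1. Add edge {1,2}. Now deg[2]=0, deg[1]=1.
Step 3: smallest deg-1 vertex = 1, p_3 = 5. Add edge {1,5}. Now deg[1]=0, deg[5]=1.
Step 4: smallest deg-1 vertex = 5, p_4 = 3. Add edge {3,5}. Now deg[5]=0, deg[3]=1.
Final: two remaining deg-1 vertices are 3, 6. Add edge {3,6}.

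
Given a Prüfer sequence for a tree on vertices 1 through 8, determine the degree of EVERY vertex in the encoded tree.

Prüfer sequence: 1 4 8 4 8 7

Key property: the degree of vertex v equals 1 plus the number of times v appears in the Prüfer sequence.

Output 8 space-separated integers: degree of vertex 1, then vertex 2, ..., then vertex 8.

Answer: 2 1 1 3 1 1 2 3

Derivation:
p_1 = 1: count[1] becomes 1
p_2 = 4: count[4] becomes 1
p_3 = 8: count[8] becomes 1
p_4 = 4: count[4] becomes 2
p_5 = 8: count[8] becomes 2
p_6 = 7: count[7] becomes 1
Degrees (1 + count): deg[1]=1+1=2, deg[2]=1+0=1, deg[3]=1+0=1, deg[4]=1+2=3, deg[5]=1+0=1, deg[6]=1+0=1, deg[7]=1+1=2, deg[8]=1+2=3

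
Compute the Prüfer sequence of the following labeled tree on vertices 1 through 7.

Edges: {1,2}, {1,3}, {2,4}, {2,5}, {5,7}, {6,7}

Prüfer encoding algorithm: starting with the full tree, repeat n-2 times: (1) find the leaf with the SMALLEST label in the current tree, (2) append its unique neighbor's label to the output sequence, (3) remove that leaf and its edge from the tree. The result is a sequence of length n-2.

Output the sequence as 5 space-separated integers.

Step 1: leaves = {3,4,6}. Remove smallest leaf 3, emit neighbor 1.
Step 2: leaves = {1,4,6}. Remove smallest leaf 1, emit neighbor 2.
Step 3: leaves = {4,6}. Remove smallest leaf 4, emit neighbor 2.
Step 4: leaves = {2,6}. Remove smallest leaf 2, emit neighbor 5.
Step 5: leaves = {5,6}. Remove smallest leaf 5, emit neighbor 7.
Done: 2 vertices remain (6, 7). Sequence = [1 2 2 5 7]

Answer: 1 2 2 5 7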